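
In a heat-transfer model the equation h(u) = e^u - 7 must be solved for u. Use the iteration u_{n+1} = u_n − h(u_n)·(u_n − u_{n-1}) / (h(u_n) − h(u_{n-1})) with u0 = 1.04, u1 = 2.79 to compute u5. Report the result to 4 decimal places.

1.9440

h(1.04) = -4.170783, h(2.79) = 9.281020
u2 = 2.790000 − 9.281020·(2.790000 − 1.040000) / (9.281020 − (-4.170783)) = 2.790000 − (16.241785)/(13.451803) = 1.582594
h(1.582594) = -2.132433
u3 = 1.582594 − (-2.132433)·(1.582594 − 2.790000) / (-2.132433 − 9.281020) = 1.582594 − (2.574712)/(-11.413453) = 1.808180
h(1.808180) = -0.900664
u4 = 1.808180 − (-0.900664)·(1.808180 − 1.582594) / (-0.900664 − (-2.132433)) = 1.808180 − (-0.203177)/(1.231769) = 1.973127
h(1.973127) = 0.193135
u5 = 1.973127 − 0.193135·(1.973127 − 1.808180) / (0.193135 − (-0.900664)) = 1.973127 − (0.031857)/(1.093799) = 1.944002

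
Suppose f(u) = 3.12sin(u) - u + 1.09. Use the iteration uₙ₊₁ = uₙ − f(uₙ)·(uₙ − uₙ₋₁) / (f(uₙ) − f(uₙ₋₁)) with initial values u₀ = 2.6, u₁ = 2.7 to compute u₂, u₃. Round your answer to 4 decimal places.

f(2.6) = 0.098364, f(2.7) = -0.276575
u₂ = 2.700000 − (-0.276575)·(2.700000 − 2.600000) / (-0.276575 − 0.098364) = 2.700000 − (-0.027657)/(-0.374939) = 2.626235
f(2.626235) = 0.001446
u₃ = 2.626235 − 0.001446·(2.626235 − 2.700000) / (0.001446 − (-0.276575)) = 2.626235 − (-0.000107)/(0.278021) = 2.626618

2.6262, 2.6266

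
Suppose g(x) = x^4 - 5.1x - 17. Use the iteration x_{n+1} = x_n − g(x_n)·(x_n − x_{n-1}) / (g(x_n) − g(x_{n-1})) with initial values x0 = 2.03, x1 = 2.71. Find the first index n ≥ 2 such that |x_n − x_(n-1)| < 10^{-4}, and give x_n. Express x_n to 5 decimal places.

n = 6, x_n = 2.31691

g(2.03) = -10.3711832, g(2.71) = 23.1148048
x2 = 2.7100000 − 23.1148048·(0.6800000)/(33.4859880) = 2.2406076;  |Δ| = 0.4693924
g(2.2406076) = -3.2234604
x3 = 2.2406076 − (-3.2234604)·(-0.4693924)/(-26.3382652) = 2.2980551;  |Δ| = 0.0574475
g(2.2980551) = -0.8305137
x4 = 2.2980551 − (-0.8305137)·(0.0574475)/(2.3929467) = 2.3179933;  |Δ| = 0.0199382
g(2.3179933) = 0.0483617
x5 = 2.3179933 − 0.0483617·(0.0199382)/(0.8788754) = 2.3168962;  |Δ| = 0.0010971
g(2.3168962) = -0.0006624
x6 = 2.3168962 − (-0.0006624)·(-0.0010971)/(-0.0490241) = 2.3169110;  |Δ| = 0.0000148
|x6 − x5| = 0.0000148 < 10^{-4}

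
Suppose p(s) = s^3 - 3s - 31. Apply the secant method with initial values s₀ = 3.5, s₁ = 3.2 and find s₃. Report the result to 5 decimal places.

p(3.5) = 1.3750000, p(3.2) = -7.8320000
s₂ = 3.2000000 − (-7.8320000)·(3.2000000 − 3.5000000) / (-7.8320000 − 1.3750000) = 3.2000000 − (2.3496000)/(-9.2070000) = 3.4551971
p(3.4551971) = -0.1161101
s₃ = 3.4551971 − (-0.1161101)·(3.4551971 − 3.2000000) / (-0.1161101 − (-7.8320000)) = 3.4551971 − (-0.0296310)/(7.7158899) = 3.4590374

3.45904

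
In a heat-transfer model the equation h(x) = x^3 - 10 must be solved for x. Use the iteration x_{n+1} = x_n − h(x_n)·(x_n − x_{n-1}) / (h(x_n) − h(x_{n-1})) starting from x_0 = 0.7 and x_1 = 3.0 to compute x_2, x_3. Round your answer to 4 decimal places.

h(0.7) = -9.657000, h(3.0) = 17.000000
x_2 = 3.000000 − 17.000000·(3.000000 − 0.700000) / (17.000000 − (-9.657000)) = 3.000000 − (39.100000)/(26.657000) = 1.533218
h(1.533218) = -6.395774
x_3 = 1.533218 − (-6.395774)·(1.533218 − 3.000000) / (-6.395774 − 17.000000) = 1.533218 − (9.381205)/(-23.395774) = 1.934197

1.5332, 1.9342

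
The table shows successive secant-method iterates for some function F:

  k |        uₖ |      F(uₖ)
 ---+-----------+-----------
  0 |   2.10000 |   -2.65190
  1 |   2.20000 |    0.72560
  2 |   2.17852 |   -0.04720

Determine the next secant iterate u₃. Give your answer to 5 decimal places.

u₃ = 2.17852 − (-0.04720)·(2.17852 − 2.20000) / (-0.04720 − 0.72560)
   = 2.17852 − (0.0010139)/(-0.7728000) = 2.1798319

2.17983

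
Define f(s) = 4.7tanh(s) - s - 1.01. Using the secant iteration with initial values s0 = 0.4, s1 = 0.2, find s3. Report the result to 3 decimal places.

f(0.4) = 0.37576, f(0.2) = -0.28234
s2 = 0.20000 − (-0.28234)·(0.20000 − 0.40000) / (-0.28234 − 0.37576) = 0.20000 − (0.05647)/(-0.65810) = 0.28580
f(0.28580) = 0.01206
s3 = 0.28580 − 0.01206·(0.28580 − 0.20000) / (0.01206 − (-0.28234)) = 0.28580 − (0.00103)/(0.29439) = 0.28229

0.282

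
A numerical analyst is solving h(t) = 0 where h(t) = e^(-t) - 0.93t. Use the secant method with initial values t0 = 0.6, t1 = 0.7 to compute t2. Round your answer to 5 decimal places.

h(0.6) = -0.0091884, h(0.7) = -0.1544147
t2 = 0.7000000 − (-0.1544147)·(0.7000000 − 0.6000000) / (-0.1544147 − (-0.0091884)) = 0.7000000 − (-0.0154415)/(-0.1452263) = 0.5936731

0.59367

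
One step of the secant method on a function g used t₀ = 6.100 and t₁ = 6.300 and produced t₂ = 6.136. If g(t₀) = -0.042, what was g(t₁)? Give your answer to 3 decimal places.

The secant line through (6.100, -0.042) and (6.300, g(t₁)) crosses zero at t₂ = 6.136.
So (6.100, -0.042), (6.300, g(t₁)), (6.136, 0) are collinear:
g(t₁) = -0.042 · (6.300 − 6.136) / (6.100 − 6.136) = -0.042 · (0.16400)/(-0.03600) = 0.19133

0.191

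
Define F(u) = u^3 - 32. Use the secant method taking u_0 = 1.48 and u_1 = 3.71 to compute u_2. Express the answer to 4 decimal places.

F(1.48) = -28.758208, F(3.71) = 19.064811
u_2 = 3.710000 − 19.064811·(3.710000 − 1.480000) / (19.064811 − (-28.758208)) = 3.710000 − (42.514529)/(47.823019) = 2.821003

2.8210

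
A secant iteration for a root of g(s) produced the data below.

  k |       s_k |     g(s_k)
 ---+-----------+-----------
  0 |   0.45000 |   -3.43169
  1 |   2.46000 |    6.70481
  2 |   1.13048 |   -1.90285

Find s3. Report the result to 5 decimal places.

1.42439

s3 = 1.13048 − (-1.90285)·(1.13048 − 2.46000) / (-1.90285 − 6.70481)
   = 1.13048 − (2.5298771)/(-8.6076600) = 1.4243900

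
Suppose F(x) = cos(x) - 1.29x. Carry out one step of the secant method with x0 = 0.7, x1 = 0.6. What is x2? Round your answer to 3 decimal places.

0.627

F(0.7) = -0.13816, F(0.6) = 0.05134
x2 = 0.60000 − 0.05134·(0.60000 − 0.70000) / (0.05134 − (-0.13816)) = 0.60000 − (-0.00513)/(0.18949) = 0.62709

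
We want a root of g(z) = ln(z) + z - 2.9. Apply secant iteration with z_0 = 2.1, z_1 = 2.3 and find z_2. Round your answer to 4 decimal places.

g(2.1) = -0.058063, g(2.3) = 0.232909
z_2 = 2.300000 − 0.232909·(2.300000 − 2.100000) / (0.232909 − (-0.058063)) = 2.300000 − (0.046582)/(0.290972) = 2.139909

2.1399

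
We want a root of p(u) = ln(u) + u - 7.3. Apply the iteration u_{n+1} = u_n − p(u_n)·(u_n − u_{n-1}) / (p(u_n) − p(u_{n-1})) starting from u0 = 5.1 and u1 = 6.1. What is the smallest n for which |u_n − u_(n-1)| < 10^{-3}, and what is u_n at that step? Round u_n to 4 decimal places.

p(5.1) = -0.570759, p(6.1) = 0.608289
u2 = 6.100000 − 0.608289·(1.000000)/(1.179048) = 5.584085;  |Δ| = 0.515915
p(5.584085) = 0.004005
u3 = 5.584085 − 0.004005·(-0.515915)/(-0.604283) = 5.580665;  |Δ| = 0.003420
p(5.580665) = -0.000027
u4 = 5.580665 − (-0.000027)·(-0.003420)/(-0.004032) = 5.580688;  |Δ| = 0.000023
|u4 − u3| = 0.000023 < 10^{-3}

n = 4, u_n = 5.5807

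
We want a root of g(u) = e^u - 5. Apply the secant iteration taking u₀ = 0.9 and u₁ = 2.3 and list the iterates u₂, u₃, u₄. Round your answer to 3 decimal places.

1.373, 1.535, 1.619

g(0.9) = -2.54040, g(2.3) = 4.97418
u₂ = 2.30000 − 4.97418·(2.30000 − 0.90000) / (4.97418 − (-2.54040)) = 2.30000 − (6.96386)/(7.51458) = 1.37329
g(1.37329) = -1.05169
u₃ = 1.37329 − (-1.05169)·(1.37329 − 2.30000) / (-1.05169 − 4.97418) = 1.37329 − (0.97462)/(-6.02587) = 1.53503
g(1.53503) = -0.35855
u₄ = 1.53503 − (-0.35855)·(1.53503 − 1.37329) / (-0.35855 − (-1.05169)) = 1.53503 − (-0.05799)/(0.69314) = 1.61869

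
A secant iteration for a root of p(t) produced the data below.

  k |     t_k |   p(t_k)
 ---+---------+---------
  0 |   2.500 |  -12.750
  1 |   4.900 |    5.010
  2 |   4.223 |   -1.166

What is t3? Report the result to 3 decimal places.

t3 = 4.223 − (-1.166)·(4.223 − 4.900) / (-1.166 − 5.010)
   = 4.223 − (0.78938)/(-6.17600) = 4.35081

4.351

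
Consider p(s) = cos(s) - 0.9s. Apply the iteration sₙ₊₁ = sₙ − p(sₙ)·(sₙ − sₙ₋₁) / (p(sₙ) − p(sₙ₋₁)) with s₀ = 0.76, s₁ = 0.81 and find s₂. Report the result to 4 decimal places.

p(0.76) = 0.040836, p(0.81) = -0.039502
s₂ = 0.810000 − (-0.039502)·(0.810000 − 0.760000) / (-0.039502 − 0.040836) = 0.810000 − (-0.001975)/(-0.080338) = 0.785415

0.7854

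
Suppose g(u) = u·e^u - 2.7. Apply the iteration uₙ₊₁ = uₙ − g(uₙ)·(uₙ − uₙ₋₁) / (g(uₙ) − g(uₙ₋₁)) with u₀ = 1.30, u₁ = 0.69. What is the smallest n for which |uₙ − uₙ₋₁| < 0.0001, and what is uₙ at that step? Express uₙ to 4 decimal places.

n = 6, uₙ = 0.9966

g(1.30) = 2.070086, g(0.69) = -1.324336
u₂ = 0.690000 − (-1.324336)·(-0.610000)/(-3.394422) = 0.927992;  |Δ| = 0.237992
g(0.927992) = -0.352714
u₃ = 0.927992 − (-0.352714)·(0.237992)/(0.971622) = 1.014387;  |Δ| = 0.086395
g(1.014387) = 0.097346
u₄ = 1.014387 − 0.097346·(0.086395)/(0.450060) = 0.995700;  |Δ| = 0.018687
g(0.995700) = -0.005020
u₅ = 0.995700 − (-0.005020)·(-0.018687)/(-0.102366) = 0.996616;  |Δ| = 0.000916
g(0.996616) = -0.000067
u₆ = 0.996616 − (-0.000067)·(0.000916)/(0.004954) = 0.996629;  |Δ| = 0.000012
|u₆ − u₅| = 0.000012 < 0.0001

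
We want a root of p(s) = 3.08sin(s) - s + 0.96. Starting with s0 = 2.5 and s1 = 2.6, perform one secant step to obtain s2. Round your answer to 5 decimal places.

p(2.5) = 0.3032942, p(2.6) = -0.0522558
s2 = 2.6000000 − (-0.0522558)·(2.6000000 − 2.5000000) / (-0.0522558 − 0.3032942) = 2.6000000 − (-0.0052256)/(-0.3555500) = 2.5853028

2.58530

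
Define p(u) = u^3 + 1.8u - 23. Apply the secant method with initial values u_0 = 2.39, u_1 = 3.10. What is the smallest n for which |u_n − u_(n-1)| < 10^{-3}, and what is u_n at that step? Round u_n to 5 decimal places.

n = 5, u_n = 2.63330

p(2.39) = -5.0460810, p(3.10) = 12.3710000
u_2 = 3.1000000 − 12.3710000·(0.7100000)/(17.4170810) = 2.5957014;  |Δ| = 0.5042986
p(2.5957014) = -0.8387696
u_3 = 2.5957014 − (-0.8387696)·(-0.5042986)/(-13.2097696) = 2.6277224;  |Δ| = 0.0320210
p(2.6277224) = -0.1258736
u_4 = 2.6277224 − (-0.1258736)·(0.0320210)/(0.7128960) = 2.6333762;  |Δ| = 0.0056538
p(2.6333762) = 0.0016736
u_5 = 2.6333762 − 0.0016736·(0.0056538)/(0.1275471) = 2.6333021;  |Δ| = 0.0000742
|u_5 − u_4| = 0.0000742 < 10^{-3}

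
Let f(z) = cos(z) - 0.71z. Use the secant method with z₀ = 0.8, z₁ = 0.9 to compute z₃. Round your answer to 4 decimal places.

f(0.8) = 0.128707, f(0.9) = -0.017390
z₂ = 0.900000 − (-0.017390)·(0.900000 − 0.800000) / (-0.017390 − 0.128707) = 0.900000 − (-0.001739)/(-0.146097) = 0.888097
f(0.888097) = 0.000341
z₃ = 0.888097 − 0.000341·(0.888097 − 0.900000) / (0.000341 − (-0.017390)) = 0.888097 − (-0.000004)/(0.017731) = 0.888326

0.8883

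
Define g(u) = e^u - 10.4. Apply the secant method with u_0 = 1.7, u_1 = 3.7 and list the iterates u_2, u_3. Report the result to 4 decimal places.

1.9817, 2.1445

g(1.7) = -4.926053, g(3.7) = 30.047304
u_2 = 3.700000 − 30.047304·(3.700000 − 1.700000) / (30.047304 − (-4.926053)) = 3.700000 − (60.094609)/(34.973357) = 1.981703
g(1.981703) = -3.144911
u_3 = 1.981703 − (-3.144911)·(1.981703 − 3.700000) / (-3.144911 − 30.047304) = 1.981703 − (5.403891)/(-33.192215) = 2.144509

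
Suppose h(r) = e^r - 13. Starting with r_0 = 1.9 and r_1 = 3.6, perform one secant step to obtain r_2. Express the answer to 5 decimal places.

h(1.9) = -6.3141056, h(3.6) = 23.5982344
r_2 = 3.6000000 − 23.5982344·(3.6000000 − 1.9000000) / (23.5982344 − (-6.3141056)) = 3.6000000 − (40.1169986)/(29.9123400) = 2.2588479

2.25885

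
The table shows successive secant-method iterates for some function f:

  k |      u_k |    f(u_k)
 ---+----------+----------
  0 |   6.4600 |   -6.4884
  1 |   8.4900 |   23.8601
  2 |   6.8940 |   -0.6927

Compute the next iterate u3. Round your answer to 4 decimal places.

6.9390

u3 = 6.8940 − (-0.6927)·(6.8940 − 8.4900) / (-0.6927 − 23.8601)
   = 6.8940 − (1.105549)/(-24.552800) = 6.939027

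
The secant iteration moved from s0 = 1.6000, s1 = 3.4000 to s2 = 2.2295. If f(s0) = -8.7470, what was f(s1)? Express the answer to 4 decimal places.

The secant line through (1.6000, -8.7470) and (3.4000, f(s1)) crosses zero at s2 = 2.2295.
So (1.6000, -8.7470), (3.4000, f(s1)), (2.2295, 0) are collinear:
f(s1) = -8.7470 · (3.4000 − 2.2295) / (1.6000 − 2.2295) = -8.7470 · (1.170500)/(-0.629500) = 16.264279

16.2643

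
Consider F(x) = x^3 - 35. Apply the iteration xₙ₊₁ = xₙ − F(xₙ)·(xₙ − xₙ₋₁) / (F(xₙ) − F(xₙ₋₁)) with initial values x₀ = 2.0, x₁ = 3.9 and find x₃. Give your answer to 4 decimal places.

3.2227

F(2.0) = -27.000000, F(3.9) = 24.319000
x₂ = 3.900000 − 24.319000·(3.900000 − 2.000000) / (24.319000 − (-27.000000)) = 3.900000 − (46.206100)/(51.319000) = 2.999630
F(2.999630) = -8.009995
x₃ = 2.999630 − (-8.009995)·(2.999630 − 3.900000) / (-8.009995 − 24.319000) = 2.999630 − (7.211961)/(-32.328995) = 3.222710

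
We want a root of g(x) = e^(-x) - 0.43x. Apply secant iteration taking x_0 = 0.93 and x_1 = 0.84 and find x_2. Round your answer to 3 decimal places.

g(0.93) = -0.00535, g(0.84) = 0.07051
x_2 = 0.84000 − 0.07051·(0.84000 − 0.93000) / (0.07051 − (-0.00535)) = 0.84000 − (-0.00635)/(0.07586) = 0.92366

0.924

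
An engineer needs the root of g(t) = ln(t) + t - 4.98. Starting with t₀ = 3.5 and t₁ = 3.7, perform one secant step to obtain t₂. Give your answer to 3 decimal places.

3.678

g(3.5) = -0.22724, g(3.7) = 0.02833
t₂ = 3.70000 − 0.02833·(3.70000 − 3.50000) / (0.02833 − (-0.22724)) = 3.70000 − (0.00567)/(0.25557) = 3.67783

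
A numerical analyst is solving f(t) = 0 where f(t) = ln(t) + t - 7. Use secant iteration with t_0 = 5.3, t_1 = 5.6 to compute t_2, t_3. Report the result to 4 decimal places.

f(5.3) = -0.032293, f(5.6) = 0.322767
t_2 = 5.600000 − 0.322767·(5.600000 − 5.300000) / (0.322767 − (-0.032293)) = 5.600000 − (0.096830)/(0.355060) = 5.327285
f(5.327285) = 0.000127
t_3 = 5.327285 − 0.000127·(5.327285 − 5.600000) / (0.000127 − 0.322767) = 5.327285 − (-0.000035)/(-0.322639) = 5.327178

5.3273, 5.3272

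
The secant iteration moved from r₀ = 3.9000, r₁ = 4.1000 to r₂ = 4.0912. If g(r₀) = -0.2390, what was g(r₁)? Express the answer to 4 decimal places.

The secant line through (3.9000, -0.2390) and (4.1000, g(r₁)) crosses zero at r₂ = 4.0912.
So (3.9000, -0.2390), (4.1000, g(r₁)), (4.0912, 0) are collinear:
g(r₁) = -0.2390 · (4.1000 − 4.0912) / (3.9000 − 4.0912) = -0.2390 · (0.008800)/(-0.191200) = 0.011000

0.0110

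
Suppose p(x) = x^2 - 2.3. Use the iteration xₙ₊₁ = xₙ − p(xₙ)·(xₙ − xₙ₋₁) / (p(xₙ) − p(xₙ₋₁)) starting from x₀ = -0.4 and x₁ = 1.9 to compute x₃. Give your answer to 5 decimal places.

p(-0.4) = -2.1400000, p(1.9) = 1.3100000
x₂ = 1.9000000 − 1.3100000·(1.9000000 − (-0.4000000)) / (1.3100000 − (-2.1400000)) = 1.9000000 − (3.0130000)/(3.4500000) = 1.0266667
p(1.0266667) = -1.2459556
x₃ = 1.0266667 − (-1.2459556)·(1.0266667 − 1.9000000) / (-1.2459556 − 1.3100000) = 1.0266667 − (1.0881345)/(-2.5559556) = 1.4523918

1.45239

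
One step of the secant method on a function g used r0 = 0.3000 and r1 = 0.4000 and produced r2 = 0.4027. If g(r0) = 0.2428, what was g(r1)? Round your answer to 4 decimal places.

The secant line through (0.3000, 0.2428) and (0.4000, g(r1)) crosses zero at r2 = 0.4027.
So (0.3000, 0.2428), (0.4000, g(r1)), (0.4027, 0) are collinear:
g(r1) = 0.2428 · (0.4000 − 0.4027) / (0.3000 − 0.4027) = 0.2428 · (-0.002700)/(-0.102700) = 0.006383

0.0064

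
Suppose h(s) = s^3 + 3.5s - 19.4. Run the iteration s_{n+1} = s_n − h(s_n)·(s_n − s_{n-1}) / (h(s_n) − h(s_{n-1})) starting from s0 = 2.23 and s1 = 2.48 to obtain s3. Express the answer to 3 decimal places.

2.257

h(2.23) = -0.50543, h(2.48) = 4.53299
s2 = 2.48000 − 4.53299·(2.48000 − 2.23000) / (4.53299 − (-0.50543)) = 2.48000 − (1.13325)/(5.03842) = 2.25508
h(2.25508) = -0.03929
s3 = 2.25508 − (-0.03929)·(2.25508 − 2.48000) / (-0.03929 − 4.53299) = 2.25508 − (0.00884)/(-4.57228) = 2.25701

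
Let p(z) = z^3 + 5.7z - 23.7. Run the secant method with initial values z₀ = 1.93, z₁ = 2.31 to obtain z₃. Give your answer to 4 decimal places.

2.2249

p(1.93) = -5.509943, p(2.31) = 1.793391
z₂ = 2.310000 − 1.793391·(2.310000 − 1.930000) / (1.793391 − (-5.509943)) = 2.310000 − (0.681489)/(7.303334) = 2.216688
p(2.216688) = -0.172726
z₃ = 2.216688 − (-0.172726)·(2.216688 − 2.310000) / (-0.172726 − 1.793391) = 2.216688 − (0.016117)/(-1.966117) = 2.224886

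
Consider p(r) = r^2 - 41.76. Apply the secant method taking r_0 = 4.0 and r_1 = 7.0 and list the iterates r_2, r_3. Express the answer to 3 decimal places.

6.342, 6.457

p(4.0) = -25.76000, p(7.0) = 7.24000
r_2 = 7.00000 − 7.24000·(7.00000 − 4.00000) / (7.24000 − (-25.76000)) = 7.00000 − (21.72000)/(33.00000) = 6.34182
p(6.34182) = -1.54134
r_3 = 6.34182 − (-1.54134)·(6.34182 − 7.00000) / (-1.54134 − 7.24000) = 6.34182 − (1.01448)/(-8.78134) = 6.45735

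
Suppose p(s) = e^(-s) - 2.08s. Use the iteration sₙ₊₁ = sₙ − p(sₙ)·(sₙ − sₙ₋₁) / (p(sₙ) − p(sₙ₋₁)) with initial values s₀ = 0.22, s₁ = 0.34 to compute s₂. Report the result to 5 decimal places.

0.34161

p(0.22) = 0.3449188, p(0.34) = 0.0045703
s₂ = 0.3400000 − 0.0045703·(0.3400000 − 0.2200000) / (0.0045703 − 0.3449188) = 0.3400000 − (0.0005484)/(-0.3403485) = 0.3416114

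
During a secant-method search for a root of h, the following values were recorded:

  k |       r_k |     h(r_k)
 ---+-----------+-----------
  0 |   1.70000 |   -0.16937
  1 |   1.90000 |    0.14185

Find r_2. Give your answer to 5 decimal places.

1.80884

r_2 = 1.90000 − 0.14185·(1.90000 − 1.70000) / (0.14185 − (-0.16937))
   = 1.90000 − (0.0283700)/(0.3112200) = 1.8088426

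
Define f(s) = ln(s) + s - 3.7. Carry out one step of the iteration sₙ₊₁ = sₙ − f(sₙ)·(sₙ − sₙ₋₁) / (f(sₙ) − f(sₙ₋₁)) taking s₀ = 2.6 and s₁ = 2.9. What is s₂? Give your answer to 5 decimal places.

2.70593

f(2.6) = -0.1444886, f(2.9) = 0.2647107
s₂ = 2.9000000 − 0.2647107·(2.9000000 − 2.6000000) / (0.2647107 − (-0.1444886)) = 2.9000000 − (0.0794132)/(0.4091993) = 2.7059302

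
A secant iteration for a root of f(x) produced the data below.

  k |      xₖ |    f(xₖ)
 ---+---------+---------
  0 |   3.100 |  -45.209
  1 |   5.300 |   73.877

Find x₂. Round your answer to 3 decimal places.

3.935

x₂ = 5.300 − 73.877·(5.300 − 3.100) / (73.877 − (-45.209))
   = 5.300 − (162.52940)/(119.08600) = 3.93519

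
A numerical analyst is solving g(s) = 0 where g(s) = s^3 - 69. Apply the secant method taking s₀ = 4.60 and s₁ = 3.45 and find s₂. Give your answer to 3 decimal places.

g(4.60) = 28.33600, g(3.45) = -27.93637
s₂ = 3.45000 − (-27.93637)·(3.45000 − 4.60000) / (-27.93637 − 28.33600) = 3.45000 − (32.12683)/(-56.27237) = 4.02092

4.021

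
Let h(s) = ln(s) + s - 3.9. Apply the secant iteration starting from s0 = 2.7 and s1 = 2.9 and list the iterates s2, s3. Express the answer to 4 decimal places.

h(2.7) = -0.206748, h(2.9) = 0.064711
s2 = 2.900000 − 0.064711·(2.900000 − 2.700000) / (0.064711 − (-0.206748)) = 2.900000 − (0.012942)/(0.271459) = 2.852324
h(2.852324) = 0.000458
s3 = 2.852324 − 0.000458·(2.852324 − 2.900000) / (0.000458 − 0.064711) = 2.852324 − (-0.000022)/(-0.064253) = 2.851984

2.8523, 2.8520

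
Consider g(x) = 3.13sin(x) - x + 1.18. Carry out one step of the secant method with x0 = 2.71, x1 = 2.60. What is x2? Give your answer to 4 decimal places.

2.6514

g(2.71) = -0.220665, g(2.60) = 0.193519
x2 = 2.600000 − 0.193519·(2.600000 − 2.710000) / (0.193519 − (-0.220665)) = 2.600000 − (-0.021287)/(0.414184) = 2.651395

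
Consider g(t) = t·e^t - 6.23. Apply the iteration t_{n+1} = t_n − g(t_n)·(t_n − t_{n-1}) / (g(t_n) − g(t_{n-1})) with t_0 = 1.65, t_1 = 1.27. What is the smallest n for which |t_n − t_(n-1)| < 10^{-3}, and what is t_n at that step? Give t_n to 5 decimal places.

n = 5, t_n = 1.45463

g(1.65) = 2.3615167, g(1.27) = -1.7077172
t_2 = 1.2700000 − (-1.7077172)·(-0.3800000)/(-4.0692340) = 1.4294729;  |Δ| = 0.1594729
g(1.4294729) = -0.2598104
t_3 = 1.4294729 − (-0.2598104)·(0.1594729)/(1.4479068) = 1.4580885;  |Δ| = 0.0286156
g(1.4580885) = 0.0364803
t_4 = 1.4580885 − 0.0364803·(0.0286156)/(0.2962907) = 1.4545653;  |Δ| = 0.0035232
g(1.4545653) = -0.0006480
t_5 = 1.4545653 − (-0.0006480)·(-0.0035232)/(-0.0371282) = 1.4546267;  |Δ| = 0.0000615
|t_5 − t_4| = 0.0000615 < 10^{-3}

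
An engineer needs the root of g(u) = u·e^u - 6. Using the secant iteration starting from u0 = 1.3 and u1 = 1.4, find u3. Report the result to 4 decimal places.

g(1.3) = -1.229914, g(1.4) = -0.322720
u2 = 1.400000 − (-0.322720)·(1.400000 − 1.300000) / (-0.322720 − (-1.229914)) = 1.400000 − (-0.032272)/(0.907194) = 1.435573
g(1.435573) = 0.032357
u3 = 1.435573 − 0.032357·(1.435573 − 1.400000) / (0.032357 − (-0.322720)) = 1.435573 − (0.001151)/(0.355077) = 1.432332

1.4323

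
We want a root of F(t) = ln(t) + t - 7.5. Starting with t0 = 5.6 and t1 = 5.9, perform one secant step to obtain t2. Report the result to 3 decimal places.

5.751

F(5.6) = -0.17723, F(5.9) = 0.17495
t2 = 5.90000 − 0.17495·(5.90000 − 5.60000) / (0.17495 − (-0.17723)) = 5.90000 − (0.05249)/(0.35219) = 5.75097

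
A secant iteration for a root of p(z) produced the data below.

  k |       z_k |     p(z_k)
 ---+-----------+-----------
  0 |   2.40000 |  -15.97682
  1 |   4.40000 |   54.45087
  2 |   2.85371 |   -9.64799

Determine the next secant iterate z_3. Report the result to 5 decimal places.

3.08645

z_3 = 2.85371 − (-9.64799)·(2.85371 − 4.40000) / (-9.64799 − 54.45087)
   = 2.85371 − (14.9185905)/(-64.0988600) = 3.0864535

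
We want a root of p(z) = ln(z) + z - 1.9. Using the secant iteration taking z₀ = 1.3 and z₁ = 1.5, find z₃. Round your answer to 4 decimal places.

p(1.3) = -0.337636, p(1.5) = 0.005465
z₂ = 1.500000 − 0.005465·(1.500000 − 1.300000) / (0.005465 − (-0.337636)) = 1.500000 − (0.001093)/(0.343101) = 1.496814
p(1.496814) = 0.000153
z₃ = 1.496814 − 0.000153·(1.496814 − 1.500000) / (0.000153 − 0.005465) = 1.496814 − (0.000000)/(-0.005312) = 1.496722

1.4967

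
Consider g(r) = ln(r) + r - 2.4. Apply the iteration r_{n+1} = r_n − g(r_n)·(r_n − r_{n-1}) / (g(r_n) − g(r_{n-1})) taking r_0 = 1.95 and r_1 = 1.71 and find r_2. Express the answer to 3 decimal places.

1.809

g(1.95) = 0.21783, g(1.71) = -0.15351
r_2 = 1.71000 − (-0.15351)·(1.71000 − 1.95000) / (-0.15351 − 0.21783) = 1.71000 − (0.03684)/(-0.37134) = 1.80921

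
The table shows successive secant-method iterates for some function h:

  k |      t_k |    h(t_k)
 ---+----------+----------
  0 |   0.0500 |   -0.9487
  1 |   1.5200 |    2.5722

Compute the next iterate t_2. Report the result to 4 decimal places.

0.4461

t_2 = 1.5200 − 2.5722·(1.5200 − 0.0500) / (2.5722 − (-0.9487))
   = 1.5200 − (3.781134)/(3.520900) = 0.446089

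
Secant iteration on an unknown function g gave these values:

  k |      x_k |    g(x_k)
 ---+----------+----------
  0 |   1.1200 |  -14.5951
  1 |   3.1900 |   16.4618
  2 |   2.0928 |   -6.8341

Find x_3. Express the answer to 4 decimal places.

x_3 = 2.0928 − (-6.8341)·(2.0928 − 3.1900) / (-6.8341 − 16.4618)
   = 2.0928 − (7.498375)/(-23.295900) = 2.414675

2.4147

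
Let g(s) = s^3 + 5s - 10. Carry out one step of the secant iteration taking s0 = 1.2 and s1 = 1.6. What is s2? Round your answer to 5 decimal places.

1.40806

g(1.2) = -2.2720000, g(1.6) = 2.0960000
s2 = 1.6000000 − 2.0960000·(1.6000000 − 1.2000000) / (2.0960000 − (-2.2720000)) = 1.6000000 − (0.8384000)/(4.3680000) = 1.4080586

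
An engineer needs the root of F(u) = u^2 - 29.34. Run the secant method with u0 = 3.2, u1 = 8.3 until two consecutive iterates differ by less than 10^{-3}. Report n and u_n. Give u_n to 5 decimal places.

F(3.2) = -19.1000000, F(8.3) = 39.5500000
u2 = 8.3000000 − 39.5500000·(5.1000000)/(58.6500000) = 4.8608696;  |Δ| = 3.4391304
F(4.8608696) = -5.7119471
u3 = 4.8608696 − (-5.7119471)·(-3.4391304)/(-45.2619471) = 5.2948794;  |Δ| = 0.4340099
F(5.2948794) = -1.3042519
u4 = 5.2948794 − (-1.3042519)·(0.4340099)/(4.4076951) = 5.4233044;  |Δ| = 0.1284250
F(5.4233044) = 0.0722307
u5 = 5.4233044 − 0.0722307·(0.1284250)/(1.3764826) = 5.4165653;  |Δ| = 0.0067391
F(5.4165653) = -0.0008201
u6 = 5.4165653 − (-0.0008201)·(-0.0067391)/(-0.0730507) = 5.4166410;  |Δ| = 0.0000757
|u6 − u5| = 0.0000757 < 10^{-3}

n = 6, u_n = 5.41664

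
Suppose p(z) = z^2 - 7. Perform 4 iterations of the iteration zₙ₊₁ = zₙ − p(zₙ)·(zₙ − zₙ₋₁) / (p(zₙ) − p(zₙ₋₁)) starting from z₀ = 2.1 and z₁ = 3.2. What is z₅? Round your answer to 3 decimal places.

2.646

p(2.1) = -2.59000, p(3.2) = 3.24000
z₂ = 3.20000 − 3.24000·(3.20000 − 2.10000) / (3.24000 − (-2.59000)) = 3.20000 − (3.56400)/(5.83000) = 2.58868
p(2.58868) = -0.29874
z₃ = 2.58868 − (-0.29874)·(2.58868 − 3.20000) / (-0.29874 − 3.24000) = 2.58868 − (0.18263)/(-3.53874) = 2.64029
p(2.64029) = -0.02889
z₄ = 2.64029 − (-0.02889)·(2.64029 − 2.58868) / (-0.02889 − (-0.29874)) = 2.64029 − (-0.00149)/(0.26985) = 2.64581
p(2.64581) = 0.00032
z₅ = 2.64581 − 0.00032·(2.64581 − 2.64029) / (0.00032 − (-0.02889)) = 2.64581 − (0.00000)/(0.02920) = 2.64575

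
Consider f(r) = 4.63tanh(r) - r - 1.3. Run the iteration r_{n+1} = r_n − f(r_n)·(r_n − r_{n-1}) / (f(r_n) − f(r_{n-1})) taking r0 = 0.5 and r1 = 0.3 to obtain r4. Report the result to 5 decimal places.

f(0.5) = 0.3396024, f(0.3) = -0.2512226
r2 = 0.3000000 − (-0.2512226)·(0.3000000 − 0.5000000) / (-0.2512226 − 0.3396024) = 0.3000000 − (0.0502445)/(-0.5908250) = 0.3850413
f(0.3850413) = 0.0145276
r3 = 0.3850413 − 0.0145276·(0.3850413 − 0.3000000) / (0.0145276 − (-0.2512226)) = 0.3850413 − (0.0012354)/(0.2657502) = 0.3803924
f(0.3803924) = 0.0005207
r4 = 0.3803924 − 0.0005207·(0.3803924 − 0.3850413) / (0.0005207 − 0.0145276) = 0.3803924 − (-0.0000024)/(-0.0140069) = 0.3802196

0.38022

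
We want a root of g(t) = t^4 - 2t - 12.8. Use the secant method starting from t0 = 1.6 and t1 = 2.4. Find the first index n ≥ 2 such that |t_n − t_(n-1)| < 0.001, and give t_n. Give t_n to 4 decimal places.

n = 6, t_n = 2.0261

g(1.6) = -9.446400, g(2.4) = 15.577600
t2 = 2.400000 − 15.577600·(0.800000)/(25.024000) = 1.901995;  |Δ| = 0.498005
g(1.901995) = -3.517072
t3 = 1.901995 − (-3.517072)·(-0.498005)/(-19.094672) = 1.993723;  |Δ| = 0.091728
g(1.993723) = -0.987364
t4 = 1.993723 − (-0.987364)·(0.091728)/(2.529708) = 2.029525;  |Δ| = 0.035802
g(2.029525) = 0.106887
t5 = 2.029525 − 0.106887·(0.035802)/(1.094251) = 2.026028;  |Δ| = 0.003497
g(2.026028) = -0.002756
t6 = 2.026028 − (-0.002756)·(-0.003497)/(-0.109643) = 2.026116;  |Δ| = 0.000088
|t6 − t5| = 0.000088 < 0.001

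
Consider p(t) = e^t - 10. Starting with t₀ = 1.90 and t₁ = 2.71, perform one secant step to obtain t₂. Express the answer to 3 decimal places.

2.222

p(1.90) = -3.31411, p(2.71) = 5.02928
t₂ = 2.71000 − 5.02928·(2.71000 − 1.90000) / (5.02928 − (-3.31411)) = 2.71000 − (4.07371)/(8.34338) = 2.22174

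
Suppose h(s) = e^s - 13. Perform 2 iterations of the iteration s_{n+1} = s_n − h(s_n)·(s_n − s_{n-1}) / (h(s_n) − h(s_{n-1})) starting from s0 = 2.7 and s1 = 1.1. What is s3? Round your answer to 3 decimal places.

h(2.7) = 1.87973, h(1.1) = -9.99583
s2 = 1.10000 − (-9.99583)·(1.10000 − 2.70000) / (-9.99583 − 1.87973) = 1.10000 − (15.99333)/(-11.87557) = 2.44674
h(2.44674) = -1.44934
s3 = 2.44674 − (-1.44934)·(2.44674 − 1.10000) / (-1.44934 − (-9.99583)) = 2.44674 − (-1.95188)/(8.54650) = 2.67513

2.675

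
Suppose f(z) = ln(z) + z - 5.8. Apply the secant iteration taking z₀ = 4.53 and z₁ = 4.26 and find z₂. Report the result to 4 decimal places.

f(4.53) = 0.240722, f(4.26) = -0.090731
z₂ = 4.260000 − (-0.090731)·(4.260000 − 4.530000) / (-0.090731 − 0.240722) = 4.260000 − (0.024497)/(-0.331453) = 4.333909

4.3339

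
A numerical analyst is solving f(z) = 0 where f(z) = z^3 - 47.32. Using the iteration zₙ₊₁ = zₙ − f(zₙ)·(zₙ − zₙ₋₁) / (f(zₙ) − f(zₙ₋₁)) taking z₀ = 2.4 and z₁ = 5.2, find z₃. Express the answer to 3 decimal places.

3.447

f(2.4) = -33.49600, f(5.2) = 93.28800
z₂ = 5.20000 − 93.28800·(5.20000 − 2.40000) / (93.28800 − (-33.49600)) = 5.20000 − (261.20640)/(126.78400) = 3.13975
f(3.13975) = -16.36817
z₃ = 3.13975 − (-16.36817)·(3.13975 − 5.20000) / (-16.36817 − 93.28800) = 3.13975 − (33.72248)/(-109.65617) = 3.44728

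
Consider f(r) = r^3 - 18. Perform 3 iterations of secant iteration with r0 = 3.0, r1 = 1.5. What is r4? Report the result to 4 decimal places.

f(3.0) = 9.000000, f(1.5) = -14.625000
r2 = 1.500000 − (-14.625000)·(1.500000 − 3.000000) / (-14.625000 − 9.000000) = 1.500000 − (21.937500)/(-23.625000) = 2.428571
f(2.428571) = -3.676385
r3 = 2.428571 − (-3.676385)·(2.428571 − 1.500000) / (-3.676385 − (-14.625000)) = 2.428571 − (-3.413786)/(10.948615) = 2.740372
f(2.740372) = 2.579207
r4 = 2.740372 − 2.579207·(2.740372 − 2.428571) / (2.579207 − (-3.676385)) = 2.740372 − (0.804198)/(6.255591) = 2.611815

2.6118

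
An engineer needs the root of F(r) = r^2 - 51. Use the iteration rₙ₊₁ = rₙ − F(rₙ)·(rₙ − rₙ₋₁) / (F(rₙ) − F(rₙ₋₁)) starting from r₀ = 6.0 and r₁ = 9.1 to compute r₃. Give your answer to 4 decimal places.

7.1234

F(6.0) = -15.000000, F(9.1) = 31.810000
r₂ = 9.100000 − 31.810000·(9.100000 − 6.000000) / (31.810000 − (-15.000000)) = 9.100000 − (98.611000)/(46.810000) = 6.993377
F(6.993377) = -2.092671
r₃ = 6.993377 − (-2.092671)·(6.993377 − 9.100000) / (-2.092671 − 31.810000) = 6.993377 − (4.408469)/(-33.902671) = 7.123411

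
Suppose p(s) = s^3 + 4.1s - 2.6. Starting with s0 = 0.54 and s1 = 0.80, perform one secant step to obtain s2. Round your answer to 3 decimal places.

p(0.54) = -0.22854, p(0.80) = 1.19200
s2 = 0.80000 − 1.19200·(0.80000 − 0.54000) / (1.19200 − (-0.22854)) = 0.80000 − (0.30992)/(1.42054) = 0.58183

0.582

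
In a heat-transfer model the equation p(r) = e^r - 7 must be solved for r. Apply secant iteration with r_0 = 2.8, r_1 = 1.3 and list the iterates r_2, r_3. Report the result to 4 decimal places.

1.6911, 2.0418

p(2.8) = 9.444647, p(1.3) = -3.330703
r_2 = 1.300000 − (-3.330703)·(1.300000 − 2.800000) / (-3.330703 − 9.444647) = 1.300000 − (4.996055)/(-12.775350) = 1.691070
p(1.691070) = -1.574718
r_3 = 1.691070 − (-1.574718)·(1.691070 − 1.300000) / (-1.574718 − (-3.330703)) = 1.691070 − (-0.615825)/(1.755985) = 2.041770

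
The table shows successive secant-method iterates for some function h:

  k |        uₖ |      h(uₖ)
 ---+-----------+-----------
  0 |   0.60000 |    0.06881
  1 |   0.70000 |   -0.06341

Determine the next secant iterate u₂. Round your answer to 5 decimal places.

0.65204

u₂ = 0.70000 − (-0.06341)·(0.70000 − 0.60000) / (-0.06341 − 0.06881)
   = 0.70000 − (-0.0063410)/(-0.1322200) = 0.6520421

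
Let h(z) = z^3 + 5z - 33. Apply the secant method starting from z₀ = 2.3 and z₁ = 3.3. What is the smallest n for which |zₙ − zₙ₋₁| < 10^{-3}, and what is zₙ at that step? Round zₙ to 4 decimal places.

n = 5, zₙ = 2.6932

h(2.3) = -9.333000, h(3.3) = 19.437000
z₂ = 3.300000 − 19.437000·(1.000000)/(28.770000) = 2.624400;  |Δ| = 0.675600
h(2.624400) = -1.802499
z₃ = 2.624400 − (-1.802499)·(-0.675600)/(-21.239499) = 2.681735;  |Δ| = 0.057335
h(2.681735) = -0.305072
z₄ = 2.681735 − (-0.305072)·(0.057335)/(1.497427) = 2.693416;  |Δ| = 0.011681
h(2.693416) = 0.006449
z₅ = 2.693416 − 0.006449·(0.011681)/(0.311521) = 2.693175;  |Δ| = 0.000242
|z₅ − z₄| = 0.000242 < 10^{-3}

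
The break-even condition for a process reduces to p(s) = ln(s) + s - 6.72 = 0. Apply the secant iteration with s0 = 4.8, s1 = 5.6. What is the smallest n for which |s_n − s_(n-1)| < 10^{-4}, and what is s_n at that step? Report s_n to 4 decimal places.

n = 4, s_n = 5.0923

p(4.8) = -0.351384, p(5.6) = 0.602767
s2 = 5.600000 − 0.602767·(0.800000)/(0.954151) = 5.094615;  |Δ| = 0.505385
p(5.094615) = 0.002799
s3 = 5.094615 − 0.002799·(-0.505385)/(-0.599967) = 5.092257;  |Δ| = 0.002358
p(5.092257) = -0.000022
s4 = 5.092257 − (-0.000022)·(-0.002358)/(-0.002821) = 5.092275;  |Δ| = 0.000018
|s4 − s3| = 0.000018 < 10^{-4}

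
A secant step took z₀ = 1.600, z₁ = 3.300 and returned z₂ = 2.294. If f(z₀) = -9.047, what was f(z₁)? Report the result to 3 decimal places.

The secant line through (1.600, -9.047) and (3.300, f(z₁)) crosses zero at z₂ = 2.294.
So (1.600, -9.047), (3.300, f(z₁)), (2.294, 0) are collinear:
f(z₁) = -9.047 · (3.300 − 2.294) / (1.600 − 2.294) = -9.047 · (1.00600)/(-0.69400) = 13.11424

13.114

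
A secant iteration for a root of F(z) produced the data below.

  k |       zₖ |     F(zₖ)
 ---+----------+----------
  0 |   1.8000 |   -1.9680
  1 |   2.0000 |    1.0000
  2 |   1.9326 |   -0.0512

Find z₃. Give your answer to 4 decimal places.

1.9359

z₃ = 1.9326 − (-0.0512)·(1.9326 − 2.0000) / (-0.0512 − 1.0000)
   = 1.9326 − (0.003451)/(-1.051200) = 1.935883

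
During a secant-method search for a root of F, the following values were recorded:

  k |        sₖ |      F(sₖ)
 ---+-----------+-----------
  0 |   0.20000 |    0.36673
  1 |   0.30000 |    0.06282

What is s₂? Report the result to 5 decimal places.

0.32067

s₂ = 0.30000 − 0.06282·(0.30000 − 0.20000) / (0.06282 − 0.36673)
   = 0.30000 − (0.0062820)/(-0.3039100) = 0.3206706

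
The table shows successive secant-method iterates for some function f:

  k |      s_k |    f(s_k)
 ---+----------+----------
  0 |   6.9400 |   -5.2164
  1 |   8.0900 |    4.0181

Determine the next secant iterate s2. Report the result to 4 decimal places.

s2 = 8.0900 − 4.0181·(8.0900 − 6.9400) / (4.0181 − (-5.2164))
   = 8.0900 − (4.620815)/(9.234500) = 7.589614

7.5896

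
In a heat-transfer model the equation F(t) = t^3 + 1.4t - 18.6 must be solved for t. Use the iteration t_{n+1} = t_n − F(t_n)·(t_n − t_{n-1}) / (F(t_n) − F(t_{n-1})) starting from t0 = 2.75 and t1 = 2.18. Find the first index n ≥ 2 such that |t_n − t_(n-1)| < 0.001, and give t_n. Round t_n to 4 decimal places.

F(2.75) = 6.046875, F(2.18) = -5.187768
t2 = 2.180000 − (-5.187768)·(-0.570000)/(-11.234643) = 2.443206;  |Δ| = 0.263206
F(2.443206) = -0.595387
t3 = 2.443206 − (-0.595387)·(0.263206)/(4.592381) = 2.477330;  |Δ| = 0.034124
F(2.477330) = 0.072042
t4 = 2.477330 − 0.072042·(0.034124)/(0.667429) = 2.473647;  |Δ| = 0.003683
F(2.473647) = -0.000829
t5 = 2.473647 − (-0.000829)·(-0.003683)/(-0.072871) = 2.473689;  |Δ| = 0.000042
|t5 − t4| = 0.000042 < 0.001

n = 5, t_n = 2.4737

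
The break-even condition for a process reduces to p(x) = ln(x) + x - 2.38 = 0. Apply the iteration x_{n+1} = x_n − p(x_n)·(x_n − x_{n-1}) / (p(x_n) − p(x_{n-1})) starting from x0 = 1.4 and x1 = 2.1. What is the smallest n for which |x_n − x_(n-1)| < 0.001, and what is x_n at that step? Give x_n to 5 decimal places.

n = 4, x_n = 1.79500

p(1.4) = -0.6435278, p(2.1) = 0.4619373
x2 = 2.1000000 − 0.4619373·(0.7000000)/(1.1054651) = 1.8074931;  |Δ| = 0.2925069
p(1.8074931) = 0.0194340
x3 = 1.8074931 − 0.0194340·(-0.2925069)/(-0.4425033) = 1.7946467;  |Δ| = 0.0128464
p(1.7946467) = -0.0005451
x4 = 1.7946467 − (-0.0005451)·(-0.0128464)/(-0.0199791) = 1.7949972;  |Δ| = 0.0003505
|x4 − x3| = 0.0003505 < 0.001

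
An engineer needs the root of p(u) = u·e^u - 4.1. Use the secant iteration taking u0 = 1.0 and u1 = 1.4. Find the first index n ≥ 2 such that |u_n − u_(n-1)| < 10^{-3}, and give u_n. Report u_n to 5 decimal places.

n = 5, u_n = 1.21568

p(1.0) = -1.3817182, p(1.4) = 1.5772800
u2 = 1.4000000 − 1.5772800·(0.4000000)/(2.9589981) = 1.1867819;  |Δ| = 0.2132181
p(1.1867819) = -0.2114854
u3 = 1.1867819 − (-0.2114854)·(-0.2132181)/(-1.7887653) = 1.2119906;  |Δ| = 0.0252087
p(1.2119906) = -0.0275093
u4 = 1.2119906 − (-0.0275093)·(0.0252087)/(0.1839761) = 1.2157600;  |Δ| = 0.0037694
p(1.2157600) = 0.0005840
u5 = 1.2157600 − 0.0005840·(0.0037694)/(0.0280933) = 1.2156816;  |Δ| = 0.0000784
|u5 − u4| = 0.0000784 < 10^{-3}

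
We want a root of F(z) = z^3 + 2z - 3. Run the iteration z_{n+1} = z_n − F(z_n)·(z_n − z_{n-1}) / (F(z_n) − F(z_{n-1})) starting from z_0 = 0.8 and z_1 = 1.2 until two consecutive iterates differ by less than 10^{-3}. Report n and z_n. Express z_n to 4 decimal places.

n = 5, z_n = 1.0000

F(0.8) = -0.888000, F(1.2) = 1.128000
z_2 = 1.200000 − 1.128000·(0.400000)/(2.016000) = 0.976190;  |Δ| = 0.223810
F(0.976190) = -0.117360
z_3 = 0.976190 − (-0.117360)·(-0.223810)/(-1.245360) = 0.997282;  |Δ| = 0.021091
F(0.997282) = -0.013569
z_4 = 0.997282 − (-0.013569)·(0.021091)/(0.103792) = 1.000039;  |Δ| = 0.002757
F(1.000039) = 0.000196
z_5 = 1.000039 − 0.000196·(0.002757)/(0.013764) = 1.000000;  |Δ| = 0.000039
|z_5 − z_4| = 0.000039 < 10^{-3}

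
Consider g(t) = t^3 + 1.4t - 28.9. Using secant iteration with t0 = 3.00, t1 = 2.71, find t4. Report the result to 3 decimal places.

2.917

g(3.00) = 2.30000, g(2.71) = -5.20349
t2 = 2.71000 − (-5.20349)·(2.71000 − 3.00000) / (-5.20349 − 2.30000) = 2.71000 − (1.50901)/(-7.50349) = 2.91111
g(2.91111) = -0.15412
t3 = 2.91111 − (-0.15412)·(2.91111 − 2.71000) / (-0.15412 − (-5.20349)) = 2.91111 − (-0.03099)/(5.04937) = 2.91725
g(2.91725) = 0.01086
t4 = 2.91725 − 0.01086·(2.91725 − 2.91111) / (0.01086 − (-0.15412)) = 2.91725 − (0.00007)/(0.16498) = 2.91684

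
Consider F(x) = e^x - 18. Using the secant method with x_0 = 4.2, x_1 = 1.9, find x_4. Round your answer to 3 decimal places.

2.788

F(4.2) = 48.68633, F(1.9) = -11.31411
x_2 = 1.90000 − (-11.31411)·(1.90000 − 4.20000) / (-11.31411 − 48.68633) = 1.90000 − (26.02244)/(-60.00044) = 2.33370
F(2.33370) = -7.68392
x_3 = 2.33370 − (-7.68392)·(2.33370 − 1.90000) / (-7.68392 − (-11.31411)) = 2.33370 − (-3.33255)/(3.63019) = 3.25171
F(3.25171) = 7.83456
x_4 = 3.25171 − 7.83456·(3.25171 − 2.33370) / (7.83456 − (-7.68392)) = 3.25171 − (7.19220)/(15.51848) = 2.78825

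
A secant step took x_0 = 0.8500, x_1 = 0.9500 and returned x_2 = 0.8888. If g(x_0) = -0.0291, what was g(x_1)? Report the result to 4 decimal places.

The secant line through (0.8500, -0.0291) and (0.9500, g(x_1)) crosses zero at x_2 = 0.8888.
So (0.8500, -0.0291), (0.9500, g(x_1)), (0.8888, 0) are collinear:
g(x_1) = -0.0291 · (0.9500 − 0.8888) / (0.8500 − 0.8888) = -0.0291 · (0.061200)/(-0.038800) = 0.045900

0.0459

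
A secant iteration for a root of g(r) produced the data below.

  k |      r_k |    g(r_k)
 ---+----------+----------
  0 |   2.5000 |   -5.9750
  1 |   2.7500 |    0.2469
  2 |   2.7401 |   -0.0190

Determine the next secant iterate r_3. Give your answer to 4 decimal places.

r_3 = 2.7401 − (-0.0190)·(2.7401 − 2.7500) / (-0.0190 − 0.2469)
   = 2.7401 − (0.000188)/(-0.265900) = 2.740807

2.7408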